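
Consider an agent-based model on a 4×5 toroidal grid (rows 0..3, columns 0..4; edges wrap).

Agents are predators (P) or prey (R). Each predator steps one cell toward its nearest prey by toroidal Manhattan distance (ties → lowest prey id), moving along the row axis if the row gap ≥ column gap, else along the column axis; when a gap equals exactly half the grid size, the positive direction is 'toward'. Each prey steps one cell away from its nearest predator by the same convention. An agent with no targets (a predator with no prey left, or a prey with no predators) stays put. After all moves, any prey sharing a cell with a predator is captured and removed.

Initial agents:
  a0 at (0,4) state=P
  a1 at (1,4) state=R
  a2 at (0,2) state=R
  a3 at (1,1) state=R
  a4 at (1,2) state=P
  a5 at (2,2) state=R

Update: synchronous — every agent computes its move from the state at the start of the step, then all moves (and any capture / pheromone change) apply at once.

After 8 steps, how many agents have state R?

4

t=1: a0@(1,4):P a1@(2,4):R a2@(3,2):R a3@(1,0):R a4@(0,2):P a5@(3,2):R
t=2: a0@(2,4):P a1@(3,4):R a2@(2,2):R a3@(1,1):R a4@(3,2):P a5@(2,2):R
t=3: a0@(3,4):P a1@(0,4):R a2@(1,2):R a3@(1,2):R a4@(2,2):P a5@(1,2):R
t=4: a0@(0,4):P a1@(1,4):R a2@(0,2):R a3@(0,2):R a4@(1,2):P a5@(0,2):R
t=5: a0@(1,4):P a1@(2,4):R a2@(3,2):R a3@(3,2):R a4@(0,2):P a5@(3,2):R
t=6: a0@(2,4):P a1@(3,4):R a2@(2,2):R a3@(2,2):R a4@(3,2):P a5@(2,2):R
t=7: a0@(3,4):P a1@(0,4):R a2@(1,2):R a3@(1,2):R a4@(2,2):P a5@(1,2):R
t=8: a0@(0,4):P a1@(1,4):R a2@(0,2):R a3@(0,2):R a4@(1,2):P a5@(0,2):R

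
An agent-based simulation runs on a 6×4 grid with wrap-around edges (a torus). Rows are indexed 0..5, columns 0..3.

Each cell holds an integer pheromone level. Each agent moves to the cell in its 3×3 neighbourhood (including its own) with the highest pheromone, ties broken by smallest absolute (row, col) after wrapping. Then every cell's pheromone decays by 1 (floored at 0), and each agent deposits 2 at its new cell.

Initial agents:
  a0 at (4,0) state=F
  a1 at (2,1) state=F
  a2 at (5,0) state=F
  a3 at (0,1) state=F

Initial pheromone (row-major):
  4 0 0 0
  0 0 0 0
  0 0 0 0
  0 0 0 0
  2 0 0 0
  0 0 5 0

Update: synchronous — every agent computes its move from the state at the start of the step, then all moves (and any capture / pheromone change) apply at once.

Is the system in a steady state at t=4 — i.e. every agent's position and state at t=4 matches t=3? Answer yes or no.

t=1: a0@(4,0) a1@(1,0) a2@(0,0) a3@(5,2) | pheromone: 5 0 0 0 / 2 0 0 0 / 0 0 0 0 / 0 0 0 0 / 3 0 0 0 / 0 0 6 0
t=2: a0@(4,0) a1@(0,0) a2@(0,0) a3@(5,2) | pheromone: 8 0 0 0 / 1 0 0 0 / 0 0 0 0 / 0 0 0 0 / 4 0 0 0 / 0 0 7 0
t=3: a0@(4,0) a1@(0,0) a2@(0,0) a3@(5,2) | pheromone: 11 0 0 0 / 0 0 0 0 / 0 0 0 0 / 0 0 0 0 / 5 0 0 0 / 0 0 8 0
t=4: a0@(4,0) a1@(0,0) a2@(0,0) a3@(5,2) | pheromone: 14 0 0 0 / 0 0 0 0 / 0 0 0 0 / 0 0 0 0 / 6 0 0 0 / 0 0 9 0

yes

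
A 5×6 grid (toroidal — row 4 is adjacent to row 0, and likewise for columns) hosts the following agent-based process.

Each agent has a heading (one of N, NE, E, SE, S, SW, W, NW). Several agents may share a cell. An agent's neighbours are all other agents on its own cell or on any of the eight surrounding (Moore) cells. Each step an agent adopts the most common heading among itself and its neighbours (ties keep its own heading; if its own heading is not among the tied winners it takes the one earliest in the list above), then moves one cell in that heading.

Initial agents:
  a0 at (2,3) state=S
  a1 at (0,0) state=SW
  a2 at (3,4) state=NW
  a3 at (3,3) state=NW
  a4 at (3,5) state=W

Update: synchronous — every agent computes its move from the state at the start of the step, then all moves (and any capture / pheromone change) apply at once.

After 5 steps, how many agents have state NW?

t=1: a0@(1,2):NW a1@(1,5):SW a2@(2,3):NW a3@(2,2):NW a4@(3,4):W
t=2: a0@(0,1):NW a1@(2,4):SW a2@(1,2):NW a3@(1,1):NW a4@(3,3):W
t=3: a0@(4,0):NW a1@(3,3):SW a2@(0,1):NW a3@(0,0):NW a4@(3,2):W
t=4: a0@(3,5):NW a1@(4,2):SW a2@(4,0):NW a3@(4,5):NW a4@(3,1):W
t=5: a0@(2,4):NW a1@(0,1):SW a2@(3,5):NW a3@(3,4):NW a4@(3,0):W

3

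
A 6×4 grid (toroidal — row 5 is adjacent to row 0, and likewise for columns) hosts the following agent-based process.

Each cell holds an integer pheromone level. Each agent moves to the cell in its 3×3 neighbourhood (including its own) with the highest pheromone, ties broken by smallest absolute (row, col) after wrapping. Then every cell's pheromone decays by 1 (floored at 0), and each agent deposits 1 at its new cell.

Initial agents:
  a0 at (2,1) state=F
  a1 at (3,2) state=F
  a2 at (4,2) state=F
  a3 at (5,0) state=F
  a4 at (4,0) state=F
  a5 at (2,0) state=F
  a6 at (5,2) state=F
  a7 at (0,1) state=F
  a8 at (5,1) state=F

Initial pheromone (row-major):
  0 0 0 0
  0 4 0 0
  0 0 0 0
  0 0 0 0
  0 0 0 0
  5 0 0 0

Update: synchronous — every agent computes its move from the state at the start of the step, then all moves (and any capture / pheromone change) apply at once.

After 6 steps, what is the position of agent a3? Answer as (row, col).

(5, 0)

t=1: a0@(1,1) a1@(2,1) a2@(3,1) a3@(5,0) a4@(5,0) a5@(1,1) a6@(0,1) a7@(5,0) a8@(5,0) | pheromone: 0 1 0 0 / 0 5 0 0 / 0 1 0 0 / 0 1 0 0 / 0 0 0 0 / 8 0 0 0
t=2: a0@(1,1) a1@(1,1) a2@(2,1) a3@(5,0) a4@(5,0) a5@(1,1) a6@(5,0) a7@(5,0) a8@(5,0) | pheromone: 0 0 0 0 / 0 7 0 0 / 0 1 0 0 / 0 0 0 0 / 0 0 0 0 / 12 0 0 0
t=3: a0@(1,1) a1@(1,1) a2@(1,1) a3@(5,0) a4@(5,0) a5@(1,1) a6@(5,0) a7@(5,0) a8@(5,0) | pheromone: 0 0 0 0 / 0 10 0 0 / 0 0 0 0 / 0 0 0 0 / 0 0 0 0 / 16 0 0 0
t=4: a0@(1,1) a1@(1,1) a2@(1,1) a3@(5,0) a4@(5,0) a5@(1,1) a6@(5,0) a7@(5,0) a8@(5,0) | pheromone: 0 0 0 0 / 0 13 0 0 / 0 0 0 0 / 0 0 0 0 / 0 0 0 0 / 20 0 0 0
t=5: a0@(1,1) a1@(1,1) a2@(1,1) a3@(5,0) a4@(5,0) a5@(1,1) a6@(5,0) a7@(5,0) a8@(5,0) | pheromone: 0 0 0 0 / 0 16 0 0 / 0 0 0 0 / 0 0 0 0 / 0 0 0 0 / 24 0 0 0
t=6: a0@(1,1) a1@(1,1) a2@(1,1) a3@(5,0) a4@(5,0) a5@(1,1) a6@(5,0) a7@(5,0) a8@(5,0) | pheromone: 0 0 0 0 / 0 19 0 0 / 0 0 0 0 / 0 0 0 0 / 0 0 0 0 / 28 0 0 0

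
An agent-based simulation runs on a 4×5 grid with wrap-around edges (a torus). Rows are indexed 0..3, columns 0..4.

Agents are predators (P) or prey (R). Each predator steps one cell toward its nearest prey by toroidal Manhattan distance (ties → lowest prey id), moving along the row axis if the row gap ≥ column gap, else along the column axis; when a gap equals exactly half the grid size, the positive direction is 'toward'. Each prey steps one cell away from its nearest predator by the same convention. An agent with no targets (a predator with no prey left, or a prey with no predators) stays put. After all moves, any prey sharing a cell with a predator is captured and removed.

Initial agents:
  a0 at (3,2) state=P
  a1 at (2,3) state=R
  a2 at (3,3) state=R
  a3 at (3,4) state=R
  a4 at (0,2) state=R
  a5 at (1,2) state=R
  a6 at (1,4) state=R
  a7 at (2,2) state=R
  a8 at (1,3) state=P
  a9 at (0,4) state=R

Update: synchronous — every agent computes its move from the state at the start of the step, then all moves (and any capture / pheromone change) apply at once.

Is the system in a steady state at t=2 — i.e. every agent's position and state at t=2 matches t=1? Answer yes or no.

t=1: a0@(3,3):P a2@(3,4):R a3@(3,0):R a4@(1,2):R a5@(1,1):R a6@(1,0):R a7@(1,2):R a8@(2,3):P a9@(3,4):R
t=2: a0@(3,4):P a2@(3,0):R a3@(3,1):R a4@(0,2):R a5@(1,0):R a6@(1,1):R a7@(0,2):R a8@(3,3):P a9@(3,0):R

no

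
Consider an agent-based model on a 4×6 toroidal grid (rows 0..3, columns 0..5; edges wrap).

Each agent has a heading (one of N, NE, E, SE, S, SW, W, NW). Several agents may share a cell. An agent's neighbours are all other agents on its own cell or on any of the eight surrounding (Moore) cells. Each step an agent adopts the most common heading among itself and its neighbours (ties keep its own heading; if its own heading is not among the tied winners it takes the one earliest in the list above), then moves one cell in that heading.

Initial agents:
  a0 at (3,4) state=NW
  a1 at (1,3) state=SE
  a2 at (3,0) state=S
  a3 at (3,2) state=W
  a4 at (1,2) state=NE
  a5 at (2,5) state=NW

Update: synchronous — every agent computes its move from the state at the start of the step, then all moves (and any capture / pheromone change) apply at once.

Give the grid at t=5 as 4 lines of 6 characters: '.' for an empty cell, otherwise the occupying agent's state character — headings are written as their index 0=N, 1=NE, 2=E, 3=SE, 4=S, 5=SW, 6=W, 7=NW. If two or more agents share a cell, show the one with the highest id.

.1....
7.....
7....7
...6..

t=1: a0@(2,3):NW a1@(2,4):SE a2@(0,0):S a3@(3,1):W a4@(0,3):NE a5@(1,4):NW
t=2: a0@(1,2):NW a1@(1,3):NW a2@(1,0):S a3@(3,0):W a4@(3,4):NE a5@(0,3):NW
t=3: a0@(0,1):NW a1@(0,2):NW a2@(2,0):S a3@(3,5):W a4@(2,5):NE a5@(3,2):NW
t=4: a0@(3,0):NW a1@(3,1):NW a2@(3,0):S a3@(3,4):W a4@(1,0):NE a5@(2,1):NW
t=5: a0@(2,5):NW a1@(2,0):NW a2@(2,5):NW a3@(3,3):W a4@(0,1):NE a5@(1,0):NW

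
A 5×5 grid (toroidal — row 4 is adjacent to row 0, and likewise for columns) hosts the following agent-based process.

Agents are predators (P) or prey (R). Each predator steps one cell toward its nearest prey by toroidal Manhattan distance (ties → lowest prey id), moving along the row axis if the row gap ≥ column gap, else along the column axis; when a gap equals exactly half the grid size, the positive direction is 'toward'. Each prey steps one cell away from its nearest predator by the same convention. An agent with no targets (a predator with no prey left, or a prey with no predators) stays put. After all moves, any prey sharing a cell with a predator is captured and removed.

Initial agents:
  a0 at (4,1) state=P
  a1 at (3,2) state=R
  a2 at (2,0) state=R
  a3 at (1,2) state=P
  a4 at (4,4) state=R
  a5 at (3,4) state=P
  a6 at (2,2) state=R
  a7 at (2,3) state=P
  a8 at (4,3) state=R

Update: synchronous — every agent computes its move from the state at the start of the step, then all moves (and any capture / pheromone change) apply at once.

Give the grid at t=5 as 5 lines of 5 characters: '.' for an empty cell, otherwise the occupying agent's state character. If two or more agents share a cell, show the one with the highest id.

t=1: a0@(3,1):P a2@(1,0):R a3@(2,2):P a4@(0,4):R a5@(4,4):P a6@(3,2):R a7@(2,2):P
t=2: a0@(3,2):P a2@(0,0):R a3@(3,2):P a4@(1,4):R a5@(0,4):P a6@(3,3):R a7@(3,2):P
t=3: a0@(3,3):P a2@(0,1):R a3@(3,3):P a4@(2,4):R a5@(0,0):P a6@(3,4):R a7@(3,3):P
t=4: a0@(3,4):P a2@(0,2):R a3@(3,4):P a4@(1,4):R a5@(0,1):P a6@(3,0):R a7@(3,4):P
t=5: a0@(3,0):P a2@(0,3):R a3@(3,0):P a4@(0,4):R a5@(0,2):P a6@(3,1):R a7@(3,0):P

..PRR
.....
.....
PR...
.....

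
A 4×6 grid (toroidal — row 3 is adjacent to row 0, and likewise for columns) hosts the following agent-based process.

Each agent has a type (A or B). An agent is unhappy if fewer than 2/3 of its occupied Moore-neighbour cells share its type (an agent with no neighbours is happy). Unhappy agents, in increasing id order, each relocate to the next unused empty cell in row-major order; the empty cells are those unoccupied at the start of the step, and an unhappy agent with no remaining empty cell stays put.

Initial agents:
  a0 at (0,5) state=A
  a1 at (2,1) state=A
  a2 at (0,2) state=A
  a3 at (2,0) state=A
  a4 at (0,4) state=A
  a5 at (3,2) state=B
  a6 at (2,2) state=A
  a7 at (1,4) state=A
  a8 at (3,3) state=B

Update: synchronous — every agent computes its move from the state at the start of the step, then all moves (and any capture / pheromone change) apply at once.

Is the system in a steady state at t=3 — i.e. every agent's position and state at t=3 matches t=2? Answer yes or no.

no

t=1: a0@(0,5):A a1@(2,1):A a2@(0,0):A a3@(2,0):A a4@(0,4):A a5@(0,1):B a6@(0,3):A a7@(1,4):A a8@(1,0):B
t=2: a0@(0,5):A a1@(0,2):A a2@(1,1):A a3@(1,2):A a4@(0,4):A a5@(1,3):B a6@(0,3):A a7@(1,4):A a8@(1,5):B
t=3: a0@(0,5):A a1@(0,2):A a2@(1,1):A a3@(1,2):A a4@(0,0):A a5@(0,1):B a6@(0,3):A a7@(1,0):A a8@(2,0):B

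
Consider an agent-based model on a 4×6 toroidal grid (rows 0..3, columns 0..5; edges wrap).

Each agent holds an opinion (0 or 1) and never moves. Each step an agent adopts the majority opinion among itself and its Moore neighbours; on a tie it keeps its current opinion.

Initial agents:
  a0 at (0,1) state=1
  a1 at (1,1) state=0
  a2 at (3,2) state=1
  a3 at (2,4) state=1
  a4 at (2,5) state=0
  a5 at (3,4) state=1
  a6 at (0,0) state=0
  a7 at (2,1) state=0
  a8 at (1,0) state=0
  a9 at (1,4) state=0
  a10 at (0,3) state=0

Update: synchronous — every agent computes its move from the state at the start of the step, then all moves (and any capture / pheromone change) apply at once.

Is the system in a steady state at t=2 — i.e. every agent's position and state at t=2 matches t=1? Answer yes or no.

t=1: a0@(0,1):0 a1@(1,1):0 a2@(3,2):1 a3@(2,4):1 a4@(2,5):0 a5@(3,4):1 a6@(0,0):0 a7@(2,1):0 a8@(1,0):0 a9@(1,4):0 a10@(0,3):0
t=2: a0@(0,1):0 a1@(1,1):0 a2@(3,2):0 a3@(2,4):1 a4@(2,5):0 a5@(3,4):1 a6@(0,0):0 a7@(2,1):0 a8@(1,0):0 a9@(1,4):0 a10@(0,3):0

no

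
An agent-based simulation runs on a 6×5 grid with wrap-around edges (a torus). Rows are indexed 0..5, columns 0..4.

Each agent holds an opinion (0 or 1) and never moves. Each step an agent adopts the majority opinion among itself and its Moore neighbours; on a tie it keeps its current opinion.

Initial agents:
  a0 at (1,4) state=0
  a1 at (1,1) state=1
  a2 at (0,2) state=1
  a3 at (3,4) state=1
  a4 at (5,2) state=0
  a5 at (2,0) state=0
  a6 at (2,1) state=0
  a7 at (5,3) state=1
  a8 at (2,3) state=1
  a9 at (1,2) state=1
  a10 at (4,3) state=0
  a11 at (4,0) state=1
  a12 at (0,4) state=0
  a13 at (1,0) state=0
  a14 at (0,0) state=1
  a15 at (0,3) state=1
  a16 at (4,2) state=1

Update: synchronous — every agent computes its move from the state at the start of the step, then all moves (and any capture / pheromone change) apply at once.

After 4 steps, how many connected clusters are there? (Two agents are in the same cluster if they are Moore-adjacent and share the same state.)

t=1: a0@(1,4):0 a1@(1,1):1 a2@(0,2):1 a3@(3,4):1 a4@(5,2):1 a5@(2,0):0 a6@(2,1):0 a7@(5,3):1 a8@(2,3):1 a9@(1,2):1 a10@(4,3):1 a11@(4,0):1 a12@(0,4):0 a13@(1,0):0 a14@(0,0):0 a15@(0,3):1 a16@(4,2):1
t=2: a0@(1,4):0 a1@(1,1):0 a2@(0,2):1 a3@(3,4):1 a4@(5,2):1 a5@(2,0):0 a6@(2,1):0 a7@(5,3):1 a8@(2,3):1 a9@(1,2):1 a10@(4,3):1 a11@(4,0):1 a12@(0,4):0 a13@(1,0):0 a14@(0,0):0 a15@(0,3):1 a16@(4,2):1
t=3: (unchanged — steady state)

2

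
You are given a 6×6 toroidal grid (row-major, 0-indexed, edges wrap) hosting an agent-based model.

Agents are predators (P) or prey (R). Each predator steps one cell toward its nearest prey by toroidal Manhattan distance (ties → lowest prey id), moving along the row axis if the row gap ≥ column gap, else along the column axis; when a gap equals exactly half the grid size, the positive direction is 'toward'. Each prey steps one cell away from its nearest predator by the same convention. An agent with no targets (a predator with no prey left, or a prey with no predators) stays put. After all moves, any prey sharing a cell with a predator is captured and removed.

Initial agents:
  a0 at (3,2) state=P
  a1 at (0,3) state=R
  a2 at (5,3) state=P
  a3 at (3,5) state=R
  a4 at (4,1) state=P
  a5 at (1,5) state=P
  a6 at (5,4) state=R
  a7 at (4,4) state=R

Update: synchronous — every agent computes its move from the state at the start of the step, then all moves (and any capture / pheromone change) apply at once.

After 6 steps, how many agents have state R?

3

t=1: a0@(3,3):P a1@(1,3):R a2@(0,3):P a3@(4,5):R a4@(4,0):P a5@(2,5):P a6@(5,5):R a7@(3,4):R
t=2: a0@(3,4):P a1@(2,3):R a2@(1,3):P a3@(4,4):R a4@(4,5):P a5@(3,5):P a6@(0,5):R
t=3: a0@(4,4):P a1@(3,3):R a2@(2,3):P a3@(5,4):R a4@(4,4):P a5@(4,5):P a6@(1,5):R
t=4: a0@(5,4):P a1@(4,3):R a2@(3,3):P a3@(0,4):R a4@(5,4):P a5@(5,5):P a6@(1,0):R
t=5: a0@(0,4):P a1@(5,3):R a2@(4,3):P a3@(1,4):R a4@(0,4):P a5@(0,5):P a6@(2,0):R
t=6: a0@(1,4):P a1@(0,3):R a2@(5,3):P a3@(2,4):R a4@(1,4):P a5@(1,5):P a6@(3,0):R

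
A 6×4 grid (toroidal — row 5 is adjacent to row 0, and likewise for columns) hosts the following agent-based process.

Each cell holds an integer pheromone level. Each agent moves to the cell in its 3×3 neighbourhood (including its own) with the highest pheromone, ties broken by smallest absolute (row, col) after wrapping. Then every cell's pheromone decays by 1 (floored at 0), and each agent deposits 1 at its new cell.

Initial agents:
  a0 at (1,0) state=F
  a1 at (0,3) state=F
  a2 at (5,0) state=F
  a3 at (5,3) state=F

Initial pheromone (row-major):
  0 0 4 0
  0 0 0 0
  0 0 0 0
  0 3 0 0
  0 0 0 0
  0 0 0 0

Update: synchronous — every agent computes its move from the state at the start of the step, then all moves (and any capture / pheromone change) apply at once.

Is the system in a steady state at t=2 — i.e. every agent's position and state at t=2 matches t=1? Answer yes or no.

t=1: a0@(0,0) a1@(0,2) a2@(0,0) a3@(0,2) | pheromone: 2 0 5 0 / 0 0 0 0 / 0 0 0 0 / 0 2 0 0 / 0 0 0 0 / 0 0 0 0
t=2: a0@(0,0) a1@(0,2) a2@(0,0) a3@(0,2) | pheromone: 3 0 6 0 / 0 0 0 0 / 0 0 0 0 / 0 1 0 0 / 0 0 0 0 / 0 0 0 0

yes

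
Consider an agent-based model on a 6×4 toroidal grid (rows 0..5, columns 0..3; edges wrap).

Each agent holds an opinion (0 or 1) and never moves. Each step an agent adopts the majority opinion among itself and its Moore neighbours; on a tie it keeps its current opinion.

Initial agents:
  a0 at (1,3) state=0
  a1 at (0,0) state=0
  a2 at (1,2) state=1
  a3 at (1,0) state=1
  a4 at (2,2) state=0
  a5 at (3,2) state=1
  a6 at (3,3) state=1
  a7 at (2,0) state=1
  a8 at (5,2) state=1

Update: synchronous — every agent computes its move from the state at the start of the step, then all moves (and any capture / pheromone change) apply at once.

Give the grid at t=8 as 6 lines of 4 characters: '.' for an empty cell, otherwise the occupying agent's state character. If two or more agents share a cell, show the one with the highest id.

t=1: a0@(1,3):0 a1@(0,0):0 a2@(1,2):0 a3@(1,0):1 a4@(2,2):1 a5@(3,2):1 a6@(3,3):1 a7@(2,0):1 a8@(5,2):1
t=2: (unchanged — steady state)

0...
1.00
1.1.
..11
....
..1.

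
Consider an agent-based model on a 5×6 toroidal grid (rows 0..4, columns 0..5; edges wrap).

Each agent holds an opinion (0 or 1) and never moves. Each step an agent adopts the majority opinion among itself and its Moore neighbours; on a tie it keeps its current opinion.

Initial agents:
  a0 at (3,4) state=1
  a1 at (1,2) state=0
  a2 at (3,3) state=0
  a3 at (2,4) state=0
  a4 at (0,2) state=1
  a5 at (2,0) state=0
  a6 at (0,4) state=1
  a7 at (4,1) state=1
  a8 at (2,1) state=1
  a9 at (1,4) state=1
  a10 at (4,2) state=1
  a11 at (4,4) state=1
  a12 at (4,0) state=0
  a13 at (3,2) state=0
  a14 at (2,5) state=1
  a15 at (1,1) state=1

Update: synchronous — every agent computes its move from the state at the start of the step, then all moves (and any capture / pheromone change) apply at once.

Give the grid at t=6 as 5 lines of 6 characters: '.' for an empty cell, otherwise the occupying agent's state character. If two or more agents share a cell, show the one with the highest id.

t=1: a0@(3,4):1 a1@(1,2):1 a2@(3,3):0 a3@(2,4):1 a4@(0,2):1 a5@(2,0):1 a6@(0,4):1 a7@(4,1):1 a8@(2,1):0 a9@(1,4):1 a10@(4,2):1 a11@(4,4):1 a12@(4,0):0 a13@(3,2):1 a14@(2,5):1 a15@(1,1):1
t=2: a0@(3,4):1 a1@(1,2):1 a2@(3,3):1 a3@(2,4):1 a4@(0,2):1 a5@(2,0):1 a6@(0,4):1 a7@(4,1):1 a8@(2,1):1 a9@(1,4):1 a10@(4,2):1 a11@(4,4):1 a12@(4,0):0 a13@(3,2):1 a14@(2,5):1 a15@(1,1):1
t=3: (unchanged — steady state)

..1.1.
.11.1.
11..11
..111.
011.1.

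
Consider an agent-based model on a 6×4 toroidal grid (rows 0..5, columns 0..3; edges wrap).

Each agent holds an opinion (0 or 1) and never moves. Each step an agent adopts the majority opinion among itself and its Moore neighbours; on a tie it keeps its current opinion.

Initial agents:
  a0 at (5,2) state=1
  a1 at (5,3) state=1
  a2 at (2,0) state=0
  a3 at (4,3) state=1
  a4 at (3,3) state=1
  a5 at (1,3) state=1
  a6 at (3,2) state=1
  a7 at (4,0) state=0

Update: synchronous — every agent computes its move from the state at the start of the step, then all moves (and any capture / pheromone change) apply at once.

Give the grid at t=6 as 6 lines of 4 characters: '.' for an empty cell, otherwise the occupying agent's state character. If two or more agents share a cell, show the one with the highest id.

....
...1
1...
..11
1..1
..11

t=1: a0@(5,2):1 a1@(5,3):1 a2@(2,0):1 a3@(4,3):1 a4@(3,3):1 a5@(1,3):1 a6@(3,2):1 a7@(4,0):1
t=2: (unchanged — steady state)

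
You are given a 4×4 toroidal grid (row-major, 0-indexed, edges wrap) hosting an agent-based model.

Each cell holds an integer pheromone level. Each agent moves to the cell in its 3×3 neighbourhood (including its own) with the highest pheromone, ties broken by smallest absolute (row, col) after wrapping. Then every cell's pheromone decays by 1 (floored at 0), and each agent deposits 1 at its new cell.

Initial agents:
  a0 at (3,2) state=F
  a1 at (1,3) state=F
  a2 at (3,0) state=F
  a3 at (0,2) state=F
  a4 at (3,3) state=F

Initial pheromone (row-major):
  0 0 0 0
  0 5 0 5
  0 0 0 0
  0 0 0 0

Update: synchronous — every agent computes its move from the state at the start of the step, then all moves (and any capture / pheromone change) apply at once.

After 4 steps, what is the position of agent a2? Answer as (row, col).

t=1: a0@(0,1) a1@(1,3) a2@(0,0) a3@(1,1) a4@(0,0) | pheromone: 2 1 0 0 / 0 5 0 5 / 0 0 0 0 / 0 0 0 0
t=2: a0@(1,1) a1@(1,3) a2@(1,1) a3@(1,1) a4@(1,1) | pheromone: 1 0 0 0 / 0 8 0 5 / 0 0 0 0 / 0 0 0 0
t=3: a0@(1,1) a1@(1,3) a2@(1,1) a3@(1,1) a4@(1,1) | pheromone: 0 0 0 0 / 0 11 0 5 / 0 0 0 0 / 0 0 0 0
t=4: a0@(1,1) a1@(1,3) a2@(1,1) a3@(1,1) a4@(1,1) | pheromone: 0 0 0 0 / 0 14 0 5 / 0 0 0 0 / 0 0 0 0

(1, 1)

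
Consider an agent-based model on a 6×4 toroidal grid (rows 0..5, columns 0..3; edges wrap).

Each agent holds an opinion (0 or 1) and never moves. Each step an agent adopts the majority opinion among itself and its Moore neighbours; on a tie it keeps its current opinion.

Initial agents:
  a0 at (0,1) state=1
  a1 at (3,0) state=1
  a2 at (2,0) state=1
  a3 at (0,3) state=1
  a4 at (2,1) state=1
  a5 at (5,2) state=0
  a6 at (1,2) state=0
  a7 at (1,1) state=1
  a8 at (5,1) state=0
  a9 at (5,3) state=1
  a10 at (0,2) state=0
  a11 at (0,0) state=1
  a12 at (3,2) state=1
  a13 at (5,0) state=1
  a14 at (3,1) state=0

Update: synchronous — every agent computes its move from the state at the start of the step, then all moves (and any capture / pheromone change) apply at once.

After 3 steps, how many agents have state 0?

0

t=1: a0@(0,1):1 a1@(3,0):1 a2@(2,0):1 a3@(0,3):1 a4@(2,1):1 a5@(5,2):0 a6@(1,2):1 a7@(1,1):1 a8@(5,1):0 a9@(5,3):1 a10@(0,2):0 a11@(0,0):1 a12@(3,2):1 a13@(5,0):1 a14@(3,1):1
t=2: a0@(0,1):1 a1@(3,0):1 a2@(2,0):1 a3@(0,3):1 a4@(2,1):1 a5@(5,2):0 a6@(1,2):1 a7@(1,1):1 a8@(5,1):0 a9@(5,3):1 a10@(0,2):1 a11@(0,0):1 a12@(3,2):1 a13@(5,0):1 a14@(3,1):1
t=3: a0@(0,1):1 a1@(3,0):1 a2@(2,0):1 a3@(0,3):1 a4@(2,1):1 a5@(5,2):1 a6@(1,2):1 a7@(1,1):1 a8@(5,1):1 a9@(5,3):1 a10@(0,2):1 a11@(0,0):1 a12@(3,2):1 a13@(5,0):1 a14@(3,1):1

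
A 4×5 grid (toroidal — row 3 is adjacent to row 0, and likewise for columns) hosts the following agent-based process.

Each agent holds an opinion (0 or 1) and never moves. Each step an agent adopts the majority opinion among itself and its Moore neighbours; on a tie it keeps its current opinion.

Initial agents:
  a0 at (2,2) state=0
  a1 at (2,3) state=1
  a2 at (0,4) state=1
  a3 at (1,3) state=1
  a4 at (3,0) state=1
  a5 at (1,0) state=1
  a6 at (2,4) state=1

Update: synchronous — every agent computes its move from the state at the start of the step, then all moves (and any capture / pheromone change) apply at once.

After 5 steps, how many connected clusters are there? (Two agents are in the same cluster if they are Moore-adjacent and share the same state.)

1

t=1: a0@(2,2):1 a1@(2,3):1 a2@(0,4):1 a3@(1,3):1 a4@(3,0):1 a5@(1,0):1 a6@(2,4):1
t=2: (unchanged — steady state)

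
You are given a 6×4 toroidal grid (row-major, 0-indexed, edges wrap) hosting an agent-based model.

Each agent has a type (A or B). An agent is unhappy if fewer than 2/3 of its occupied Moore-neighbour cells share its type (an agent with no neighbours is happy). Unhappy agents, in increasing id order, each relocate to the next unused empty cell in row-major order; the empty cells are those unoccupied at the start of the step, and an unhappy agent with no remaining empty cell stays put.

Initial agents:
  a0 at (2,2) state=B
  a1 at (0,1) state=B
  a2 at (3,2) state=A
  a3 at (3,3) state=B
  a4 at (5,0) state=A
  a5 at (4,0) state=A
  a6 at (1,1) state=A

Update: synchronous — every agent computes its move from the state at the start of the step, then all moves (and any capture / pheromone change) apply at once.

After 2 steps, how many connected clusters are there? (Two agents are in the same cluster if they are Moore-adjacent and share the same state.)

t=1: a0@(0,0):B a1@(0,2):B a2@(0,3):A a3@(1,0):B a4@(1,2):A a5@(1,3):A a6@(2,0):A
t=2: a0@(0,1):B a1@(1,1):B a2@(2,1):A a3@(2,2):B a4@(1,2):A a5@(2,3):A a6@(3,0):A

2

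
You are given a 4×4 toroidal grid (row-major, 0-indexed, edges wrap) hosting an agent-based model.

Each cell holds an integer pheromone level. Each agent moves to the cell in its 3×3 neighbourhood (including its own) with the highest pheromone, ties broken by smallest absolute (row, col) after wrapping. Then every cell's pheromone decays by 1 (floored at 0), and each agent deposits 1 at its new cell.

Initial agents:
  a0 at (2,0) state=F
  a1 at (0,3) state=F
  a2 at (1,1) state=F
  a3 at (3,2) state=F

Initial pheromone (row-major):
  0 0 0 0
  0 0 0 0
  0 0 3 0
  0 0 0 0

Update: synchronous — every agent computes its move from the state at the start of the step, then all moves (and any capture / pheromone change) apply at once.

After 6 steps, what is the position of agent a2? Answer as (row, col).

(2, 2)

t=1: a0@(1,0) a1@(0,0) a2@(2,2) a3@(2,2) | pheromone: 1 0 0 0 / 1 0 0 0 / 0 0 4 0 / 0 0 0 0
t=2: a0@(0,0) a1@(0,0) a2@(2,2) a3@(2,2) | pheromone: 2 0 0 0 / 0 0 0 0 / 0 0 5 0 / 0 0 0 0
t=3: a0@(0,0) a1@(0,0) a2@(2,2) a3@(2,2) | pheromone: 3 0 0 0 / 0 0 0 0 / 0 0 6 0 / 0 0 0 0
t=4: a0@(0,0) a1@(0,0) a2@(2,2) a3@(2,2) | pheromone: 4 0 0 0 / 0 0 0 0 / 0 0 7 0 / 0 0 0 0
t=5: a0@(0,0) a1@(0,0) a2@(2,2) a3@(2,2) | pheromone: 5 0 0 0 / 0 0 0 0 / 0 0 8 0 / 0 0 0 0
t=6: a0@(0,0) a1@(0,0) a2@(2,2) a3@(2,2) | pheromone: 6 0 0 0 / 0 0 0 0 / 0 0 9 0 / 0 0 0 0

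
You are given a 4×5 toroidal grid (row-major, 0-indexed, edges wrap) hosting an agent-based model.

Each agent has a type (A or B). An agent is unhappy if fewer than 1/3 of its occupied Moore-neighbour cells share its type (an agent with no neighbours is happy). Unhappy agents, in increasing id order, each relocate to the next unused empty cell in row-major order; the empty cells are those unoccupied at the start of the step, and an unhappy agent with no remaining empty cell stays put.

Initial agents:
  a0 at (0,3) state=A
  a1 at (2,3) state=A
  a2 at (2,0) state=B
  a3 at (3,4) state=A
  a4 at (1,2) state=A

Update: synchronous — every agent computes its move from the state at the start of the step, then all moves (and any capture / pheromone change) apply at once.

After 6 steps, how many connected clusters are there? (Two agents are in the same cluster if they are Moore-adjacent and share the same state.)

2

t=1: a0@(0,3):A a1@(2,3):A a2@(0,0):B a3@(3,4):A a4@(1,2):A
t=2: a0@(0,3):A a1@(2,3):A a2@(0,1):B a3@(3,4):A a4@(1,2):A
t=3: a0@(0,3):A a1@(2,3):A a2@(0,0):B a3@(3,4):A a4@(1,2):A
t=4: a0@(0,3):A a1@(2,3):A a2@(0,1):B a3@(3,4):A a4@(1,2):A
t=5: a0@(0,3):A a1@(2,3):A a2@(0,0):B a3@(3,4):A a4@(1,2):A
t=6: a0@(0,3):A a1@(2,3):A a2@(0,1):B a3@(3,4):A a4@(1,2):A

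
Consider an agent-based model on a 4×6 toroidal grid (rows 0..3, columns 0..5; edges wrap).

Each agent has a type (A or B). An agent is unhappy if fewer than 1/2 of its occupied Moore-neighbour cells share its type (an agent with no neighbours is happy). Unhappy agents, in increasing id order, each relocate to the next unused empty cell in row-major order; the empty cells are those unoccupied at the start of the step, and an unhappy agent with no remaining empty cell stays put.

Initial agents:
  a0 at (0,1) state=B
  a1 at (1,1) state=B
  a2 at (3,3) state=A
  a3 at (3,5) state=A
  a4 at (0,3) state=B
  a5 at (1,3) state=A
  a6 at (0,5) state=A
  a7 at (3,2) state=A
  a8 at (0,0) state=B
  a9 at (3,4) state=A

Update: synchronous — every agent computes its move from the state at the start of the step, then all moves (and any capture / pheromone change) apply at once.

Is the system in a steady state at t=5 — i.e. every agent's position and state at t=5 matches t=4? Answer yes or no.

yes

t=1: a0@(0,1):B a1@(1,1):B a2@(3,3):A a3@(3,5):A a4@(0,2):B a5@(0,4):A a6@(0,5):A a7@(1,0):A a8@(0,0):B a9@(3,4):A
t=2: a0@(0,1):B a1@(1,1):B a2@(3,3):A a3@(3,5):A a4@(0,2):B a5@(0,4):A a6@(0,5):A a7@(0,3):A a8@(1,2):B a9@(3,4):A
t=3: (unchanged — steady state)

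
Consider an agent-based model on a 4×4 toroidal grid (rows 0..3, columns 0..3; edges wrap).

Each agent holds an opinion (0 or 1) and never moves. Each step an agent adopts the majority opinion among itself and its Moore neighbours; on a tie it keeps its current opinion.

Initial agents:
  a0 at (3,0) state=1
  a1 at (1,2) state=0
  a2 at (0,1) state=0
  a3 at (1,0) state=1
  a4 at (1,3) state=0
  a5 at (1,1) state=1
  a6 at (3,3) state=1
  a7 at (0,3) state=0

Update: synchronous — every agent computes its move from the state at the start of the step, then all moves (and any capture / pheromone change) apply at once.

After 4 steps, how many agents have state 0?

t=1: a0@(3,0):1 a1@(1,2):0 a2@(0,1):1 a3@(1,0):0 a4@(1,3):0 a5@(1,1):1 a6@(3,3):1 a7@(0,3):0
t=2: (unchanged — steady state)

4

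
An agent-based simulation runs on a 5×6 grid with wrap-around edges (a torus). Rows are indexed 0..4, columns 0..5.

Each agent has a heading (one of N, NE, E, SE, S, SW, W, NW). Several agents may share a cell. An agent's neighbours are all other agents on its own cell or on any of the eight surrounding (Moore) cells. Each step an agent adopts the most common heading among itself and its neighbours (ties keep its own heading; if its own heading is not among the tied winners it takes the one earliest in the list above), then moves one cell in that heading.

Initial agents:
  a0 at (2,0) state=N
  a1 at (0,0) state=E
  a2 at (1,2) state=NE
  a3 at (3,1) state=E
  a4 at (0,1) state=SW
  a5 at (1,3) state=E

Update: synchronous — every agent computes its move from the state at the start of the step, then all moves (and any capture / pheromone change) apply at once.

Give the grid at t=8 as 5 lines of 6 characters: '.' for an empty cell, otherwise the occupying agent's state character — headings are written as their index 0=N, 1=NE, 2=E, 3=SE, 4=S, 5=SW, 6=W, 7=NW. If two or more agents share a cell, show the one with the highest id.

..2...
...2.2
...22.
...2..
......

t=1: a0@(1,0):N a1@(0,1):E a2@(0,3):NE a3@(3,2):E a4@(1,0):SW a5@(1,4):E
t=2: a0@(0,0):N a1@(0,2):E a2@(4,4):NE a3@(3,3):E a4@(2,5):SW a5@(1,5):E
t=3: a0@(4,0):N a1@(0,3):E a2@(3,5):NE a3@(3,4):E a4@(3,4):SW a5@(1,0):E
t=4: a0@(3,0):N a1@(0,4):E a2@(2,0):NE a3@(3,5):E a4@(4,3):SW a5@(1,1):E
t=5: a0@(2,0):N a1@(0,5):E a2@(2,1):E a3@(3,0):E a4@(0,2):SW a5@(1,2):E
t=6: a0@(2,1):E a1@(0,0):E a2@(2,2):E a3@(3,1):E a4@(1,1):SW a5@(1,3):E
t=7: a0@(2,2):E a1@(0,1):E a2@(2,3):E a3@(3,2):E a4@(1,2):E a5@(1,4):E
t=8: a0@(2,3):E a1@(0,2):E a2@(2,4):E a3@(3,3):E a4@(1,3):E a5@(1,5):E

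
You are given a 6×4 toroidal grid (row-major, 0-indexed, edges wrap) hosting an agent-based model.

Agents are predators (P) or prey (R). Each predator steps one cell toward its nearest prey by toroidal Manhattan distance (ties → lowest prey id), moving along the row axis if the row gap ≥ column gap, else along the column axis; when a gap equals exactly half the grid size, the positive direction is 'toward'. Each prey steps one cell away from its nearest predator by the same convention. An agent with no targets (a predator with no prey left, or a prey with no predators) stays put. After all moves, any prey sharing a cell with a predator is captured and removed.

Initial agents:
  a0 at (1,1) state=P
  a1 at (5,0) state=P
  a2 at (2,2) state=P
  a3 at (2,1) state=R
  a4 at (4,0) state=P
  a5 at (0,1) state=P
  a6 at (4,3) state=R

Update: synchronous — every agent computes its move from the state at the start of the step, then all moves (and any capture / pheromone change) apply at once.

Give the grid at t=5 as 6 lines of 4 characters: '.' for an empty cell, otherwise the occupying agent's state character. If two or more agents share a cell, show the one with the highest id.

t=1: a0@(2,1):P a1@(4,0):P a2@(2,1):P a3@(3,1):R a4@(4,3):P a5@(1,1):P a6@(4,2):R
t=2: a0@(3,1):P a1@(3,0):P a2@(3,1):P a3@(4,1):R a4@(4,2):P a5@(2,1):P a6@(4,1):R
t=3: a0@(4,1):P a1@(4,0):P a2@(4,1):P a3@(5,1):R a4@(4,1):P a5@(3,1):P a6@(5,1):R
t=4: a0@(5,1):P a1@(5,0):P a2@(5,1):P a3@(0,1):R a4@(5,1):P a5@(4,1):P a6@(0,1):R
t=5: a0@(0,1):P a1@(0,0):P a2@(0,1):P a3@(1,1):R a4@(0,1):P a5@(5,1):P a6@(1,1):R

PP..
.R..
....
....
....
.P..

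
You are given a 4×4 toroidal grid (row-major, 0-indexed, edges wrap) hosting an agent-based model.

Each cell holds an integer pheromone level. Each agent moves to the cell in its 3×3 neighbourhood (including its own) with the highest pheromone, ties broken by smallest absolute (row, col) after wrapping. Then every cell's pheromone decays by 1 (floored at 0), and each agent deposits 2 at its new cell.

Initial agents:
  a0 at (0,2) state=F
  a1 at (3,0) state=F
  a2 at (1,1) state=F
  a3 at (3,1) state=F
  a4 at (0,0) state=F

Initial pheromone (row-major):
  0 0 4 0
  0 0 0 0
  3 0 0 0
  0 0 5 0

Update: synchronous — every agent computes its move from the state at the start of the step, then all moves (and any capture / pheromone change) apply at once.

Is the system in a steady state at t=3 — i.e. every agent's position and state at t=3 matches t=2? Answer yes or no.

t=1: a0@(3,2) a1@(2,0) a2@(0,2) a3@(3,2) a4@(0,0) | pheromone: 2 0 5 0 / 0 0 0 0 / 4 0 0 0 / 0 0 8 0
t=2: a0@(3,2) a1@(2,0) a2@(3,2) a3@(3,2) a4@(0,0) | pheromone: 3 0 4 0 / 0 0 0 0 / 5 0 0 0 / 0 0 13 0
t=3: a0@(3,2) a1@(2,0) a2@(3,2) a3@(3,2) a4@(0,0) | pheromone: 4 0 3 0 / 0 0 0 0 / 6 0 0 0 / 0 0 18 0

yes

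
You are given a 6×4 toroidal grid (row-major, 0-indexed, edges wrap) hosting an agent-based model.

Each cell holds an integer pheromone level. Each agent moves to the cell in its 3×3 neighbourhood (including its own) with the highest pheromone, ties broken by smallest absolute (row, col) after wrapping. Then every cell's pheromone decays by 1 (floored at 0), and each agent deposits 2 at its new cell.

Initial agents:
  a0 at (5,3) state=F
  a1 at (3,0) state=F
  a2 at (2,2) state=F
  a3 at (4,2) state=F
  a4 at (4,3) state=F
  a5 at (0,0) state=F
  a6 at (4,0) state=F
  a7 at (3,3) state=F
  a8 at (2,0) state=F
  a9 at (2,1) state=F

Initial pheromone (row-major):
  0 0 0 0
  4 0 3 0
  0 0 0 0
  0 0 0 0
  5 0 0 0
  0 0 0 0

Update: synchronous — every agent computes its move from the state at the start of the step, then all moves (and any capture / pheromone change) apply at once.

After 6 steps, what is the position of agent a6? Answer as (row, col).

t=1: a0@(4,0) a1@(4,0) a2@(1,2) a3@(3,1) a4@(4,0) a5@(1,0) a6@(4,0) a7@(4,0) a8@(1,0) a9@(1,0) | pheromone: 0 0 0 0 / 9 0 4 0 / 0 0 0 0 / 0 2 0 0 / 14 0 0 0 / 0 0 0 0
t=2: a0@(4,0) a1@(4,0) a2@(1,2) a3@(4,0) a4@(4,0) a5@(1,0) a6@(4,0) a7@(4,0) a8@(1,0) a9@(1,0) | pheromone: 0 0 0 0 / 14 0 5 0 / 0 0 0 0 / 0 1 0 0 / 25 0 0 0 / 0 0 0 0
t=3: a0@(4,0) a1@(4,0) a2@(1,2) a3@(4,0) a4@(4,0) a5@(1,0) a6@(4,0) a7@(4,0) a8@(1,0) a9@(1,0) | pheromone: 0 0 0 0 / 19 0 6 0 / 0 0 0 0 / 0 0 0 0 / 36 0 0 0 / 0 0 0 0
t=4: a0@(4,0) a1@(4,0) a2@(1,2) a3@(4,0) a4@(4,0) a5@(1,0) a6@(4,0) a7@(4,0) a8@(1,0) a9@(1,0) | pheromone: 0 0 0 0 / 24 0 7 0 / 0 0 0 0 / 0 0 0 0 / 47 0 0 0 / 0 0 0 0
t=5: a0@(4,0) a1@(4,0) a2@(1,2) a3@(4,0) a4@(4,0) a5@(1,0) a6@(4,0) a7@(4,0) a8@(1,0) a9@(1,0) | pheromone: 0 0 0 0 / 29 0 8 0 / 0 0 0 0 / 0 0 0 0 / 58 0 0 0 / 0 0 0 0
t=6: a0@(4,0) a1@(4,0) a2@(1,2) a3@(4,0) a4@(4,0) a5@(1,0) a6@(4,0) a7@(4,0) a8@(1,0) a9@(1,0) | pheromone: 0 0 0 0 / 34 0 9 0 / 0 0 0 0 / 0 0 0 0 / 69 0 0 0 / 0 0 0 0

(4, 0)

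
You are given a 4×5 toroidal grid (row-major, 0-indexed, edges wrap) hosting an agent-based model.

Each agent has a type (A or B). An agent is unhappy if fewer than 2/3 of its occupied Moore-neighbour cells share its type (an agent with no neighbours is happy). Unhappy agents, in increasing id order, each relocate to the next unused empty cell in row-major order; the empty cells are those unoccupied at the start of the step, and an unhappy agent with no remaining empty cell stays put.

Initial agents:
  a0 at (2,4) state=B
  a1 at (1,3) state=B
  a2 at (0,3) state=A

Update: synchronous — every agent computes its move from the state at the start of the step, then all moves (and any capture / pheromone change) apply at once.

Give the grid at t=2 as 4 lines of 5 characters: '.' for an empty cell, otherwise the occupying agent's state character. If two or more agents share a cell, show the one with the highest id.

..BA.
.....
....B
.....

t=1: a0@(2,4):B a1@(0,0):B a2@(0,1):A
t=2: a0@(2,4):B a1@(0,2):B a2@(0,3):A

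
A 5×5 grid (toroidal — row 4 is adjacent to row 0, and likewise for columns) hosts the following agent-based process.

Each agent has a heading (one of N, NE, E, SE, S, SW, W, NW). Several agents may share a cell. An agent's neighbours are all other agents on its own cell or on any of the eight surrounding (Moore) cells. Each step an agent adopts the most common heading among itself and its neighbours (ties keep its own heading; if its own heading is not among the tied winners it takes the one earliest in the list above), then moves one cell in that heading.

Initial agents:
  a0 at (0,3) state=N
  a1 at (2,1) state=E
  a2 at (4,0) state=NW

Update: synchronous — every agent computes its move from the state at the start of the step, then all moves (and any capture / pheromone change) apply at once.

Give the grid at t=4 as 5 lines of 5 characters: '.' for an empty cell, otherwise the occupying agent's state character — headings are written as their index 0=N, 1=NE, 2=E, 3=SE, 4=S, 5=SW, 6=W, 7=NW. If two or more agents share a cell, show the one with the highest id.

.7...
...0.
2....
.....
.....

t=1: a0@(4,3):N a1@(2,2):E a2@(3,4):NW
t=2: a0@(3,3):N a1@(2,3):E a2@(2,3):NW
t=3: a0@(2,3):N a1@(2,4):E a2@(1,2):NW
t=4: a0@(1,3):N a1@(2,0):E a2@(0,1):NW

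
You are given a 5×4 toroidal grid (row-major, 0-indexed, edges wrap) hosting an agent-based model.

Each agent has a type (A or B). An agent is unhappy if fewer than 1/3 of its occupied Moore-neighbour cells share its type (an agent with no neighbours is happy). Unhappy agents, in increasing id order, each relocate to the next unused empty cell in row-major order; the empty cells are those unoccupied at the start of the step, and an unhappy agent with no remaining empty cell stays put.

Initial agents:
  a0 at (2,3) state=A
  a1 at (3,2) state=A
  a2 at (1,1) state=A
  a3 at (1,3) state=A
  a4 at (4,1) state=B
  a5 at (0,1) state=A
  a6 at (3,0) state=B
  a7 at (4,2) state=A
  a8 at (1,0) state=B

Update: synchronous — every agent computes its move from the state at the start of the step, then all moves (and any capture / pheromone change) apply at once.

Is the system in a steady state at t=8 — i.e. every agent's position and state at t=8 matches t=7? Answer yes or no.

t=1: a0@(2,3):A a1@(3,2):A a2@(1,1):A a3@(1,3):A a4@(0,0):B a5@(0,1):A a6@(3,0):B a7@(4,2):A a8@(0,2):B
t=2: a0@(2,3):A a1@(3,2):A a2@(1,1):A a3@(1,3):A a4@(0,3):B a5@(0,1):A a6@(1,0):B a7@(4,2):A a8@(1,2):B
t=3: a0@(2,3):A a1@(3,2):A a2@(1,1):A a3@(0,0):A a4@(0,3):B a5@(0,1):A a6@(0,2):B a7@(4,2):A a8@(2,0):B
t=4: a0@(2,3):A a1@(3,2):A a2@(1,1):A a3@(0,0):A a4@(0,3):B a5@(0,1):A a6@(1,0):B a7@(4,2):A a8@(1,2):B
t=5: a0@(2,3):A a1@(3,2):A a2@(1,1):A a3@(0,0):A a4@(0,3):B a5@(0,1):A a6@(0,2):B a7@(4,2):A a8@(1,3):B
t=6: (unchanged — steady state)

yes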